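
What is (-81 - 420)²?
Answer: 251001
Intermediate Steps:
(-81 - 420)² = (-501)² = 251001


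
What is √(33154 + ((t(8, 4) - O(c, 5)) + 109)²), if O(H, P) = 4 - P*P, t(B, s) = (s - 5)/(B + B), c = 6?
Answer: 11*√105865/16 ≈ 223.69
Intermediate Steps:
t(B, s) = (-5 + s)/(2*B) (t(B, s) = (-5 + s)/((2*B)) = (-5 + s)*(1/(2*B)) = (-5 + s)/(2*B))
O(H, P) = 4 - P²
√(33154 + ((t(8, 4) - O(c, 5)) + 109)²) = √(33154 + (((½)*(-5 + 4)/8 - (4 - 1*5²)) + 109)²) = √(33154 + (((½)*(⅛)*(-1) - (4 - 1*25)) + 109)²) = √(33154 + ((-1/16 - (4 - 25)) + 109)²) = √(33154 + ((-1/16 - 1*(-21)) + 109)²) = √(33154 + ((-1/16 + 21) + 109)²) = √(33154 + (335/16 + 109)²) = √(33154 + (2079/16)²) = √(33154 + 4322241/256) = √(12809665/256) = 11*√105865/16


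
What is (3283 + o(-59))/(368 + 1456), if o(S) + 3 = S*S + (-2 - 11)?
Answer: 1687/456 ≈ 3.6996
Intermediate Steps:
o(S) = -16 + S² (o(S) = -3 + (S*S + (-2 - 11)) = -3 + (S² - 13) = -3 + (-13 + S²) = -16 + S²)
(3283 + o(-59))/(368 + 1456) = (3283 + (-16 + (-59)²))/(368 + 1456) = (3283 + (-16 + 3481))/1824 = (3283 + 3465)*(1/1824) = 6748*(1/1824) = 1687/456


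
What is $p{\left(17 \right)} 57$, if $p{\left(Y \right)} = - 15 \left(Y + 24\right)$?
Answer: $-35055$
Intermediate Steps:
$p{\left(Y \right)} = -360 - 15 Y$ ($p{\left(Y \right)} = - 15 \left(24 + Y\right) = -360 - 15 Y$)
$p{\left(17 \right)} 57 = \left(-360 - 255\right) 57 = \left(-615\right) 57 = -35055$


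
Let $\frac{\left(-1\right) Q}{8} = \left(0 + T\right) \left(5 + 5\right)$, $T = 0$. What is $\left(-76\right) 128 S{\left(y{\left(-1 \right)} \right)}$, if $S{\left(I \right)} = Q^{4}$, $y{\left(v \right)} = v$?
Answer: $0$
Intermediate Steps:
$Q = 0$ ($Q = - 8 \left(0 + 0\right) \left(5 + 5\right) = - 8 \cdot 0 \cdot 10 = \left(-8\right) 0 = 0$)
$S{\left(I \right)} = 0$ ($S{\left(I \right)} = 0^{4} = 0$)
$\left(-76\right) 128 S{\left(y{\left(-1 \right)} \right)} = \left(-76\right) 128 \cdot 0 = \left(-9728\right) 0 = 0$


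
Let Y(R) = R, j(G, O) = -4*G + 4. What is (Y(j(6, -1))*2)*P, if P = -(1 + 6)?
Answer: 280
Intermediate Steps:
j(G, O) = 4 - 4*G
P = -7 (P = -1*7 = -7)
(Y(j(6, -1))*2)*P = ((4 - 4*6)*2)*(-7) = ((4 - 24)*2)*(-7) = -20*2*(-7) = -40*(-7) = 280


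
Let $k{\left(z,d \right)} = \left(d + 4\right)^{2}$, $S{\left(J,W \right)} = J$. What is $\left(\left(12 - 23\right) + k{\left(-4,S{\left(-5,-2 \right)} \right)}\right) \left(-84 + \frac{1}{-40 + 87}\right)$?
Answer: $\frac{39470}{47} \approx 839.79$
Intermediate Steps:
$k{\left(z,d \right)} = \left(4 + d\right)^{2}$
$\left(\left(12 - 23\right) + k{\left(-4,S{\left(-5,-2 \right)} \right)}\right) \left(-84 + \frac{1}{-40 + 87}\right) = \left(\left(12 - 23\right) + \left(4 - 5\right)^{2}\right) \left(-84 + \frac{1}{-40 + 87}\right) = \left(-11 + \left(-1\right)^{2}\right) \left(-84 + \frac{1}{47}\right) = \left(-11 + 1\right) \left(-84 + \frac{1}{47}\right) = \left(-10\right) \left(- \frac{3947}{47}\right) = \frac{39470}{47}$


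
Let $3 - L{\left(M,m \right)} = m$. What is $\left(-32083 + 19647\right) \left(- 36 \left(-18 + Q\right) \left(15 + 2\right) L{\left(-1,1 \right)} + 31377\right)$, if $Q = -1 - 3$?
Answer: $-725080980$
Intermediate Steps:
$Q = -4$ ($Q = -1 - 3 = -4$)
$L{\left(M,m \right)} = 3 - m$
$\left(-32083 + 19647\right) \left(- 36 \left(-18 + Q\right) \left(15 + 2\right) L{\left(-1,1 \right)} + 31377\right) = \left(-32083 + 19647\right) \left(- 36 \left(-18 - 4\right) \left(15 + 2\right) \left(3 - 1\right) + 31377\right) = - 12436 \left(- 36 \left(\left(-22\right) 17\right) \left(3 - 1\right) + 31377\right) = - 12436 \left(\left(-36\right) \left(-374\right) 2 + 31377\right) = - 12436 \left(13464 \cdot 2 + 31377\right) = - 12436 \left(26928 + 31377\right) = \left(-12436\right) 58305 = -725080980$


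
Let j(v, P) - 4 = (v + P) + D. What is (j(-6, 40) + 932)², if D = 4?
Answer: 948676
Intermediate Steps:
j(v, P) = 8 + P + v (j(v, P) = 4 + ((v + P) + 4) = 4 + ((P + v) + 4) = 4 + (4 + P + v) = 8 + P + v)
(j(-6, 40) + 932)² = ((8 + 40 - 6) + 932)² = (42 + 932)² = 974² = 948676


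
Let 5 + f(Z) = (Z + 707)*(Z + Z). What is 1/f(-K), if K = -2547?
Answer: 1/16575871 ≈ 6.0329e-8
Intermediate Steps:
f(Z) = -5 + 2*Z*(707 + Z) (f(Z) = -5 + (Z + 707)*(Z + Z) = -5 + (707 + Z)*(2*Z) = -5 + 2*Z*(707 + Z))
1/f(-K) = 1/(-5 + 2*(-1*(-2547))**2 + 1414*(-1*(-2547))) = 1/(-5 + 2*2547**2 + 1414*2547) = 1/(-5 + 2*6487209 + 3601458) = 1/(-5 + 12974418 + 3601458) = 1/16575871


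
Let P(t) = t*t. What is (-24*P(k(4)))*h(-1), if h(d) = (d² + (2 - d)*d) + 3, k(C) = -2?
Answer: -96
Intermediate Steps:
P(t) = t²
h(d) = 3 + d² + d*(2 - d) (h(d) = (d² + d*(2 - d)) + 3 = 3 + d² + d*(2 - d))
(-24*P(k(4)))*h(-1) = (-24*(-2)²)*(3 + 2*(-1)) = (-24*4)*(3 - 2) = -96*1 = -96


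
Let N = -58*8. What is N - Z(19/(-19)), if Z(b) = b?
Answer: -463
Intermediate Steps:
N = -464
N - Z(19/(-19)) = -464 - 19/(-19) = -464 - 19*(-1)/19 = -464 - 1*(-1) = -464 + 1 = -463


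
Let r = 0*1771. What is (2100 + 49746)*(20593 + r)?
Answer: 1067664678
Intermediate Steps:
r = 0
(2100 + 49746)*(20593 + r) = (2100 + 49746)*(20593 + 0) = 51846*20593 = 1067664678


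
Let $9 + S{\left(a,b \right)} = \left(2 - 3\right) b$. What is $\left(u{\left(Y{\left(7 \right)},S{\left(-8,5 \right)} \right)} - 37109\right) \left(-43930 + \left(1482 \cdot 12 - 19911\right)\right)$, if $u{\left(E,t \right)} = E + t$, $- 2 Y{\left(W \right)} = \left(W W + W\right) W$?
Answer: $1718801183$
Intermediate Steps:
$Y{\left(W \right)} = - \frac{W \left(W + W^{2}\right)}{2}$ ($Y{\left(W \right)} = - \frac{\left(W W + W\right) W}{2} = - \frac{\left(W^{2} + W\right) W}{2} = - \frac{\left(W + W^{2}\right) W}{2} = - \frac{W \left(W + W^{2}\right)}{2}$)
$S{\left(a,b \right)} = -9 - b$ ($S{\left(a,b \right)} = -9 + \left(2 - 3\right) b = -9 - b$)
$\left(u{\left(Y{\left(7 \right)},S{\left(-8,5 \right)} \right)} - 37109\right) \left(-43930 + \left(1482 \cdot 12 - 19911\right)\right) = \left(\left(\frac{7^{2} \left(-1 - 7\right)}{2} - 14\right) - 37109\right) \left(-43930 + \left(1482 \cdot 12 - 19911\right)\right) = \left(\left(\frac{1}{2} \cdot 49 \left(-1 - 7\right) - 14\right) - 37109\right) \left(-43930 + \left(17784 - 19911\right)\right) = \left(\left(\frac{1}{2} \cdot 49 \left(-8\right) - 14\right) - 37109\right) \left(-43930 - 2127\right) = \left(\left(-196 - 14\right) - 37109\right) \left(-46057\right) = \left(-210 - 37109\right) \left(-46057\right) = \left(-37319\right) \left(-46057\right) = 1718801183$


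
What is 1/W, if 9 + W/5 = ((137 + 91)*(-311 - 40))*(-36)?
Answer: 1/14404995 ≈ 6.9420e-8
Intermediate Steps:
W = 14404995 (W = -45 + 5*(((137 + 91)*(-311 - 40))*(-36)) = -45 + 5*((228*(-351))*(-36)) = -45 + 5*(-80028*(-36)) = -45 + 5*2881008 = -45 + 14405040 = 14404995)
1/W = 1/14404995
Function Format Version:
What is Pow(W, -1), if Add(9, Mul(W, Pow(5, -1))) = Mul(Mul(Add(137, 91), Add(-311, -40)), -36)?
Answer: Rational(1, 14404995) ≈ 6.9420e-8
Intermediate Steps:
W = 14404995 (W = Add(-45, Mul(5, Mul(Mul(Add(137, 91), Add(-311, -40)), -36))) = Add(-45, Mul(5, Mul(Mul(228, -351), -36))) = Add(-45, Mul(5, Mul(-80028, -36))) = Add(-45, Mul(5, 2881008)) = Add(-45, 14405040) = 14404995)
Pow(W, -1) = Pow(14404995, -1) = Rational(1, 14404995)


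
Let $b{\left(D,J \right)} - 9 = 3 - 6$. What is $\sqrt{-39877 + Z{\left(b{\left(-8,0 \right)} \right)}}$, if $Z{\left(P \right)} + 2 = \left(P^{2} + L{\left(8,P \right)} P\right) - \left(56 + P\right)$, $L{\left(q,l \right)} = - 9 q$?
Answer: $i \sqrt{40337} \approx 200.84 i$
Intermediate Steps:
$b{\left(D,J \right)} = 6$ ($b{\left(D,J \right)} = 9 + \left(3 - 6\right) = 9 - 3 = 6$)
$Z{\left(P \right)} = -58 + P^{2} - 73 P$ ($Z{\left(P \right)} = -2 - \left(56 + P - P^{2} - \left(-9\right) 8 P\right) = -2 - \left(56 - P^{2} + 73 P\right) = -58 + P^{2} - 73 P$)
$\sqrt{-39877 + Z{\left(b{\left(-8,0 \right)} \right)}} = \sqrt{-39877 - \left(496 - 36\right)} = \sqrt{-39877 - 460} = \sqrt{-40337} = i \sqrt{40337}$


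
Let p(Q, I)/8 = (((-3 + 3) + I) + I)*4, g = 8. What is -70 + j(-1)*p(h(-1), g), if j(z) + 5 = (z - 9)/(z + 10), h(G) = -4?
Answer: -28790/9 ≈ -3198.9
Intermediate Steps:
p(Q, I) = 64*I (p(Q, I) = 8*((((-3 + 3) + I) + I)*4) = 8*(((0 + I) + I)*4) = 8*((I + I)*4) = 8*((2*I)*4) = 8*(8*I) = 64*I)
j(z) = -5 + (-9 + z)/(10 + z) (j(z) = -5 + (z - 9)/(z + 10) = -5 + (-9 + z)/(10 + z))
-70 + j(-1)*p(h(-1), g) = -70 + ((-59 - 4*(-1))/(10 - 1))*(64*8) = -70 + ((-59 + 4)/9)*512 = -70 + ((1/9)*(-55))*512 = -70 - 55/9*512 = -70 - 28160/9 = -28790/9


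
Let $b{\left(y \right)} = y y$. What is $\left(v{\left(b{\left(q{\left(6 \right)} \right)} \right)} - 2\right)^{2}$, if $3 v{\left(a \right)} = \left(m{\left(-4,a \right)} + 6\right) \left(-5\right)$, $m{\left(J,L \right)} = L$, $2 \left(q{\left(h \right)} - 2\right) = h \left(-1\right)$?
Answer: $\frac{1681}{9} \approx 186.78$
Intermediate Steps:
$q{\left(h \right)} = 2 - \frac{h}{2}$ ($q{\left(h \right)} = 2 + \frac{h \left(-1\right)}{2} = 2 + \frac{\left(-1\right) h}{2} = 2 - \frac{h}{2}$)
$b{\left(y \right)} = y^{2}$
$v{\left(a \right)} = -10 - \frac{5 a}{3}$ ($v{\left(a \right)} = \frac{\left(a + 6\right) \left(-5\right)}{3} = \frac{\left(6 + a\right) \left(-5\right)}{3} = \frac{-30 - 5 a}{3} = -10 - \frac{5 a}{3}$)
$\left(v{\left(b{\left(q{\left(6 \right)} \right)} \right)} - 2\right)^{2} = \left(\left(-10 - \frac{5 \left(2 - 3\right)^{2}}{3}\right) - 2\right)^{2} = \left(\left(-10 - \frac{5 \left(-1\right)^{2}}{3}\right) - 2\right)^{2} = \left(\left(-10 - \frac{5}{3}\right) - 2\right)^{2} = \left(- \frac{35}{3} - 2\right)^{2} = \left(- \frac{41}{3}\right)^{2} = \frac{1681}{9}$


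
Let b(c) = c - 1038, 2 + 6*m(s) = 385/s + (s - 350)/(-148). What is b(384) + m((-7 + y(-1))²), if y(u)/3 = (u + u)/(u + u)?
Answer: -769537/1184 ≈ -649.95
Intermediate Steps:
y(u) = 3 (y(u) = 3*((u + u)/(u + u)) = 3*((2*u)/((2*u))) = 3*((2*u)*(1/(2*u))) = 3*1 = 3)
m(s) = 9/148 - s/888 + 385/(6*s) (m(s) = -⅓ + (385/s + (s - 350)/(-148))/6 = -⅓ + (385/s + (-350 + s)*(-1/148))/6 = -⅓ + (385/s + (175/74 - s/148))/6 = -⅓ + (175/74 + 385/s - s/148)/6 = -⅓ + (175/444 - s/888 + 385/(6*s)) = 9/148 - s/888 + 385/(6*s))
b(c) = -1038 + c
b(384) + m((-7 + y(-1))²) = (-1038 + 384) + (56980 - (-7 + 3)²*(-54 + (-7 + 3)²))/(888*((-7 + 3)²)) = -654 + (56980 - 1*(-4)²*(-54 + (-4)²))/(888*((-4)²)) = -654 + (1/888)*(56980 - 1*16*(-54 + 16))/16 = -654 + (1/888)*(1/16)*(56980 - 1*16*(-38)) = -654 + (1/888)*(1/16)*(56980 + 608) = -654 + (1/888)*(1/16)*57588 = -654 + 4799/1184 = -769537/1184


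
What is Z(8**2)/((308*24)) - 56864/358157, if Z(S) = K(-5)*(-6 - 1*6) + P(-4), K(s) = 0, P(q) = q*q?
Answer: -25913011/165468534 ≈ -0.15660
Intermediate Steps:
P(q) = q**2
Z(S) = 16 (Z(S) = 0*(-6 - 1*6) + (-4)**2 = 0*(-6 - 6) + 16 = 0*(-12) + 16 = 0 + 16 = 16)
Z(8**2)/((308*24)) - 56864/358157 = 16/((308*24)) - 56864/358157 = 16/7392 - 56864*1/358157 = 16*(1/7392) - 56864/358157 = 1/462 - 56864/358157 = -25913011/165468534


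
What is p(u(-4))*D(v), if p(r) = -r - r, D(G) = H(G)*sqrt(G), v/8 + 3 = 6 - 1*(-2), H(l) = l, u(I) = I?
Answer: 640*sqrt(10) ≈ 2023.9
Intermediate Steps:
v = 40 (v = -24 + 8*(6 - 1*(-2)) = -24 + 8*(6 + 2) = -24 + 8*8 = -24 + 64 = 40)
D(G) = G**(3/2) (D(G) = G*sqrt(G) = G**(3/2))
p(r) = -2*r
p(u(-4))*D(v) = (-2*(-4))*40**(3/2) = 8*(80*sqrt(10)) = 640*sqrt(10)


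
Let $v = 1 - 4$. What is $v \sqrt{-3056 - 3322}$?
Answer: $- 3 i \sqrt{6378} \approx - 239.59 i$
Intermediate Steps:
$v = -3$
$v \sqrt{-3056 - 3322} = - 3 \sqrt{-3056 - 3322} = - 3 \sqrt{-6378} = - 3 i \sqrt{6378}$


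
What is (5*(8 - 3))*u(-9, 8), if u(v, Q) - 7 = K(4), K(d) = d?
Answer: 275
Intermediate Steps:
u(v, Q) = 11 (u(v, Q) = 7 + 4 = 11)
(5*(8 - 3))*u(-9, 8) = (5*(8 - 3))*11 = (5*5)*11 = 25*11 = 275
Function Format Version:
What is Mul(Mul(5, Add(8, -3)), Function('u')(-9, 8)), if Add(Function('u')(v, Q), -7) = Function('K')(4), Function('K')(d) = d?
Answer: 275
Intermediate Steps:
Function('u')(v, Q) = 11 (Function('u')(v, Q) = Add(7, 4) = 11)
Mul(Mul(5, Add(8, -3)), Function('u')(-9, 8)) = Mul(Mul(5, Add(8, -3)), 11) = Mul(Mul(5, 5), 11) = Mul(25, 11) = 275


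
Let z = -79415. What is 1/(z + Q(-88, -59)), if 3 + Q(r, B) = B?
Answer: -1/79477 ≈ -1.2582e-5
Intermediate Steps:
Q(r, B) = -3 + B
1/(z + Q(-88, -59)) = 1/(-79415 + (-3 - 59)) = 1/(-79415 - 62) = 1/(-79477) = -1/79477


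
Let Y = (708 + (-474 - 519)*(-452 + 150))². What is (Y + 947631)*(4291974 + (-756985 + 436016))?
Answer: 358810880342959335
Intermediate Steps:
Y = 90356752836 (Y = (708 - 993*(-302))² = (708 + 299886)² = 300594² = 90356752836)
(Y + 947631)*(4291974 + (-756985 + 436016)) = (90356752836 + 947631)*(4291974 + (-756985 + 436016)) = 90357700467*(4291974 - 320969) = 90357700467*3971005 = 358810880342959335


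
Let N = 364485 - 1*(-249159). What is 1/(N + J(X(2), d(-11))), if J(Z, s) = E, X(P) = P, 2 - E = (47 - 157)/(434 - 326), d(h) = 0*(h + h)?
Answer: 54/33136939 ≈ 1.6296e-6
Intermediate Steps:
d(h) = 0 (d(h) = 0*(2*h) = 0)
E = 163/54 (E = 2 - (47 - 157)/(434 - 326) = 2 - (-110)/108 = 2 - 1*(-55/54) = 2 + 55/54 = 163/54 ≈ 3.0185)
J(Z, s) = 163/54
N = 613644 (N = 364485 + 249159 = 613644)
1/(N + J(X(2), d(-11))) = 1/(613644 + 163/54) = 1/(33136939/54) = 54/33136939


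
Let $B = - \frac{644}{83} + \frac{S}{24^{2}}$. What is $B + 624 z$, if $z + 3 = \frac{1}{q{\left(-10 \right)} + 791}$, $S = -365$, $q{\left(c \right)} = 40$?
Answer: $- \frac{24891750691}{13242816} \approx -1879.6$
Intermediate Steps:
$z = - \frac{2492}{831}$ ($z = -3 + \frac{1}{40 + 791} = -3 + \frac{1}{831} = - \frac{2492}{831} \approx -2.9988$)
$B = - \frac{401239}{47808}$ ($B = - \frac{644}{83} - \frac{365}{24^{2}} = \left(-644\right) \frac{1}{83} - \frac{365}{576} = - \frac{644}{83} - \frac{365}{576} = - \frac{401239}{47808} \approx -8.3927$)
$B + 624 z = - \frac{401239}{47808} + 624 \left(- \frac{2492}{831}\right) = - \frac{401239}{47808} - \frac{518336}{277} = - \frac{24891750691}{13242816}$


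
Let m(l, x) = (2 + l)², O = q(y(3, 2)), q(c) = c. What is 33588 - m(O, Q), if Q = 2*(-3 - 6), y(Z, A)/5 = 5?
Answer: 32859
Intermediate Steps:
y(Z, A) = 25 (y(Z, A) = 5*5 = 25)
Q = -18 (Q = 2*(-9) = -18)
O = 25
33588 - m(O, Q) = 33588 - (2 + 25)² = 33588 - 1*27² = 33588 - 1*729 = 33588 - 729 = 32859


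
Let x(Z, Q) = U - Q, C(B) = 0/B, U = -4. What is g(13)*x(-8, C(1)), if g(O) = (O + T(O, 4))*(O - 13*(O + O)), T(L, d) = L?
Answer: 33800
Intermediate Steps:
C(B) = 0
x(Z, Q) = -4 - Q
g(O) = -50*O**2 (g(O) = (O + O)*(O - 13*(O + O)) = (2*O)*(O - 26*O) = (2*O)*(-25*O) = -50*O**2)
g(13)*x(-8, C(1)) = (-50*13**2)*(-4 - 1*0) = (-50*169)*(-4 + 0) = -8450*(-4) = 33800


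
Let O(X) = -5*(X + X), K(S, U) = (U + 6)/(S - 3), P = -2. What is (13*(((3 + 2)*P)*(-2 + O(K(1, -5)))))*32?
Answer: -12480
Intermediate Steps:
K(S, U) = (6 + U)/(-3 + S)
O(X) = -10*X
(13*(((3 + 2)*P)*(-2 + O(K(1, -5)))))*32 = (13*(((3 + 2)*(-2))*(-2 - 10*(6 - 5)/(-3 + 1))))*32 = (13*((5*(-2))*(-2 - 10/(-2))))*32 = (13*(-10*(-2 - (-5))))*32 = (13*(-10*(-2 - 10*(-1/2))))*32 = (13*(-10*(-2 + 5)))*32 = (13*(-10*3))*32 = (13*(-30))*32 = -390*32 = -12480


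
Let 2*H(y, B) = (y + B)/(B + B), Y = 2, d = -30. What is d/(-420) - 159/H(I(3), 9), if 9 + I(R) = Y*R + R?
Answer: -8903/14 ≈ -635.93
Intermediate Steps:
I(R) = -9 + 3*R (I(R) = -9 + (2*R + R) = -9 + 3*R)
H(y, B) = (B + y)/(4*B) (H(y, B) = ((y + B)/(B + B))/2 = ((B + y)/((2*B)))/2 = ((B + y)*(1/(2*B)))/2 = ((B + y)/(2*B))/2 = (B + y)/(4*B))
d/(-420) - 159/H(I(3), 9) = -30/(-420) - 159*36/(9 + (-9 + 3*3)) = -30*(-1/420) - 159*36/(9 + (-9 + 9)) = 1/14 - 159*36/(9 + 0) = 1/14 - 159/((¼)*(⅑)*9) = 1/14 - 159/¼ = 1/14 - 159*4 = 1/14 - 636 = -8903/14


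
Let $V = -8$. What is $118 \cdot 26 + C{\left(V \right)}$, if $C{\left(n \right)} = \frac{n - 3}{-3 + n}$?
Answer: $3069$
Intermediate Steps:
$C{\left(n \right)} = 1$ ($C{\left(n \right)} = \frac{-3 + n}{-3 + n} = 1$)
$118 \cdot 26 + C{\left(V \right)} = 118 \cdot 26 + 1 = 3068 + 1 = 3069$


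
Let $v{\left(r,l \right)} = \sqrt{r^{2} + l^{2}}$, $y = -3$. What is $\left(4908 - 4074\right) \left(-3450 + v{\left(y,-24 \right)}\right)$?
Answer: $-2877300 + 2502 \sqrt{65} \approx -2.8571 \cdot 10^{6}$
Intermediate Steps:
$v{\left(r,l \right)} = \sqrt{l^{2} + r^{2}}$
$\left(4908 - 4074\right) \left(-3450 + v{\left(y,-24 \right)}\right) = \left(4908 - 4074\right) \left(-3450 + \sqrt{\left(-24\right)^{2} + \left(-3\right)^{2}}\right) = 834 \left(-3450 + \sqrt{576 + 9}\right) = 834 \left(-3450 + \sqrt{585}\right) = 834 \left(-3450 + 3 \sqrt{65}\right) = -2877300 + 2502 \sqrt{65}$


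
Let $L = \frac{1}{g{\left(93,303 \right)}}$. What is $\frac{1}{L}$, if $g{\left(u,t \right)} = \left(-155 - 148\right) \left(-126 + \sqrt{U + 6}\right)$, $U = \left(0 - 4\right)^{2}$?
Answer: $38178 - 303 \sqrt{22} \approx 36757.0$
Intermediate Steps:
$U = 16$ ($U = \left(-4\right)^{2} = 16$)
$g{\left(u,t \right)} = 38178 - 303 \sqrt{22}$ ($g{\left(u,t \right)} = \left(-155 - 148\right) \left(-126 + \sqrt{16 + 6}\right) = - 303 \left(-126 + \sqrt{22}\right) = 38178 - 303 \sqrt{22}$)
$L = \frac{1}{38178 - 303 \sqrt{22}} \approx 2.7206 \cdot 10^{-5}$
$\frac{1}{L} = \frac{1}{\frac{21}{800627} + \frac{\sqrt{22}}{4803762}}$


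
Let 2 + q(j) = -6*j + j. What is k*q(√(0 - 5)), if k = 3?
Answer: -6 - 15*I*√5 ≈ -6.0 - 33.541*I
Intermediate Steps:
q(j) = -2 - 5*j (q(j) = -2 + (-6*j + j) = -2 - 5*j)
k*q(√(0 - 5)) = 3*(-2 - 5*√(0 - 5)) = 3*(-2 - 5*I*√5) = -6 - 15*I*√5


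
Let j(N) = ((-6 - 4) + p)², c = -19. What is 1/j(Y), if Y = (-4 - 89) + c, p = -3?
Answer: 1/169 ≈ 0.0059172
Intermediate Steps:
Y = -112 (Y = (-4 - 89) - 19 = -93 - 19 = -112)
j(N) = 169 (j(N) = ((-6 - 4) - 3)² = (-10 - 3)² = (-13)² = 169)
1/j(Y) = 1/169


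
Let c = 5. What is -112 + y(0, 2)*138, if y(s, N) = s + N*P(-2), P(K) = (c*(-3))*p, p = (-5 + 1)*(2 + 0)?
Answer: 33008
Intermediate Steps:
p = -8 (p = -4*2 = -8)
P(K) = 120 (P(K) = (5*(-3))*(-8) = -15*(-8) = 120)
y(s, N) = s + 120*N (y(s, N) = s + N*120 = s + 120*N)
-112 + y(0, 2)*138 = -112 + (0 + 120*2)*138 = -112 + (0 + 240)*138 = -112 + 240*138 = -112 + 33120 = 33008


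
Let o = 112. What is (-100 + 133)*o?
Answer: 3696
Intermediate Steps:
(-100 + 133)*o = (-100 + 133)*112 = 33*112 = 3696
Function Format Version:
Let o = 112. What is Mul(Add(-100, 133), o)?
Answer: 3696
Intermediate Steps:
Mul(Add(-100, 133), o) = Mul(Add(-100, 133), 112) = Mul(33, 112) = 3696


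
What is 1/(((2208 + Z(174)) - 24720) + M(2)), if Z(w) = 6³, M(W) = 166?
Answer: -1/22130 ≈ -4.5188e-5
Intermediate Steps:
Z(w) = 216
1/(((2208 + Z(174)) - 24720) + M(2)) = 1/(((2208 + 216) - 24720) + 166) = 1/((2424 - 24720) + 166) = 1/(-22296 + 166) = 1/(-22130) = -1/22130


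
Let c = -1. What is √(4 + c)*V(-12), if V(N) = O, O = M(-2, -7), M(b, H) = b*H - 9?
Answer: 5*√3 ≈ 8.6602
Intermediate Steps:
M(b, H) = -9 + H*b (M(b, H) = H*b - 9 = -9 + H*b)
O = 5 (O = -9 - 7*(-2) = -9 + 14 = 5)
V(N) = 5
√(4 + c)*V(-12) = √(4 - 1)*5 = √3*5 = 5*√3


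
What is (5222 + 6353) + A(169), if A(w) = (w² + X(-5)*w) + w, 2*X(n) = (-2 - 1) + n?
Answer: 39629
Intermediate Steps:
X(n) = -3/2 + n/2 (X(n) = ((-2 - 1) + n)/2 = (-3 + n)/2 = -3/2 + n/2)
A(w) = w² - 3*w (A(w) = (w² + (-3/2 + (½)*(-5))*w) + w = (w² + (-3/2 - 5/2)*w) + w = (w² - 4*w) + w = w² - 3*w)
(5222 + 6353) + A(169) = (5222 + 6353) + 169*(-3 + 169) = 11575 + 169*166 = 11575 + 28054 = 39629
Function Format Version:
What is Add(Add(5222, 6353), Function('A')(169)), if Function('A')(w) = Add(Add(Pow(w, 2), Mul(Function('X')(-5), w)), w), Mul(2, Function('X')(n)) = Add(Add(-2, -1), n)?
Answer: 39629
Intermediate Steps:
Function('X')(n) = Add(Rational(-3, 2), Mul(Rational(1, 2), n)) (Function('X')(n) = Mul(Rational(1, 2), Add(Add(-2, -1), n)) = Mul(Rational(1, 2), Add(-3, n)) = Add(Rational(-3, 2), Mul(Rational(1, 2), n)))
Function('A')(w) = Add(Pow(w, 2), Mul(-3, w)) (Function('A')(w) = Add(Add(Pow(w, 2), Mul(Add(Rational(-3, 2), Mul(Rational(1, 2), -5)), w)), w) = Add(Add(Pow(w, 2), Mul(Add(Rational(-3, 2), Rational(-5, 2)), w)), w) = Add(Add(Pow(w, 2), Mul(-4, w)), w) = Add(Pow(w, 2), Mul(-3, w)))
Add(Add(5222, 6353), Function('A')(169)) = Add(Add(5222, 6353), Mul(169, Add(-3, 169))) = Add(11575, Mul(169, 166)) = Add(11575, 28054) = 39629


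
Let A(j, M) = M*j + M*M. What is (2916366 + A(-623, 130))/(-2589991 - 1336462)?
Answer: -2852276/3926453 ≈ -0.72643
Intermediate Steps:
A(j, M) = M**2 + M*j (A(j, M) = M*j + M**2 = M**2 + M*j)
(2916366 + A(-623, 130))/(-2589991 - 1336462) = (2916366 + 130*(130 - 623))/(-2589991 - 1336462) = (2916366 + 130*(-493))/(-3926453) = (2916366 - 64090)*(-1/3926453) = 2852276*(-1/3926453) = -2852276/3926453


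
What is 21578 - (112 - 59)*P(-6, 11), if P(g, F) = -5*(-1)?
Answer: 21313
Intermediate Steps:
P(g, F) = 5
21578 - (112 - 59)*P(-6, 11) = 21578 - (112 - 59)*5 = 21578 - 53*5 = 21578 - 1*265 = 21578 - 265 = 21313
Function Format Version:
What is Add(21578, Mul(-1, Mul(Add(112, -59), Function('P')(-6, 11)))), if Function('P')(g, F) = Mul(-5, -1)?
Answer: 21313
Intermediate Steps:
Function('P')(g, F) = 5
Add(21578, Mul(-1, Mul(Add(112, -59), Function('P')(-6, 11)))) = Add(21578, Mul(-1, Mul(Add(112, -59), 5))) = Add(21578, Mul(-1, Mul(53, 5))) = Add(21578, Mul(-1, 265)) = Add(21578, -265) = 21313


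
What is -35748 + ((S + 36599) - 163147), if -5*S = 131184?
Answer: -942664/5 ≈ -1.8853e+5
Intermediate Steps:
S = -131184/5 (S = -⅕*131184 = -131184/5 ≈ -26237.)
-35748 + ((S + 36599) - 163147) = -35748 + ((-131184/5 + 36599) - 163147) = -35748 + (51811/5 - 163147) = -35748 - 763924/5 = -942664/5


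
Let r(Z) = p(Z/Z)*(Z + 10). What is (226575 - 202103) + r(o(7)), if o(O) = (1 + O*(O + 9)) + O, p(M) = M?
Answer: 24602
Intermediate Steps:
o(O) = 1 + O + O*(9 + O) (o(O) = (1 + O*(9 + O)) + O = 1 + O + O*(9 + O))
r(Z) = 10 + Z (r(Z) = (Z/Z)*(Z + 10) = 1*(10 + Z) = 10 + Z)
(226575 - 202103) + r(o(7)) = (226575 - 202103) + (10 + (1 + 7**2 + 10*7)) = 24472 + (10 + (1 + 49 + 70)) = 24472 + (10 + 120) = 24472 + 130 = 24602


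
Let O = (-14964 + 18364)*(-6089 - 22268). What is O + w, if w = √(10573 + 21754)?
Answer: -96413800 + √32327 ≈ -9.6414e+7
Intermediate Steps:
w = √32327 ≈ 179.80
O = -96413800 (O = 3400*(-28357) = -96413800)
O + w = -96413800 + √32327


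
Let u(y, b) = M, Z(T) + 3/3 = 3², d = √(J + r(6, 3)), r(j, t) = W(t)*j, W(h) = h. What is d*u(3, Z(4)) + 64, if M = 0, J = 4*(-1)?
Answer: 64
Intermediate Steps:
r(j, t) = j*t (r(j, t) = t*j = j*t)
J = -4
d = √14 (d = √(-4 + 6*3) = √(-4 + 18) = √14 ≈ 3.7417)
Z(T) = 8 (Z(T) = -1 + 3² = -1 + 9 = 8)
u(y, b) = 0
d*u(3, Z(4)) + 64 = √14*0 + 64 = 0 + 64 = 64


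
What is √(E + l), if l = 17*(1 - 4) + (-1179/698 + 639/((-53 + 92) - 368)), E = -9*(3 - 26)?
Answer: √8035228464438/229642 ≈ 12.344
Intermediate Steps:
E = 207 (E = -9*(-23) = 207)
l = -12545655/229642 (l = 17*(-3) + (-1179*1/698 + 639/(39 - 368)) = -51 + (-1179/698 + 639/(-329)) = -51 + (-1179/698 + 639*(-1/329)) = -51 + (-1179/698 - 639/329) = -51 - 833913/229642 = -12545655/229642 ≈ -54.631)
√(E + l) = √(207 - 12545655/229642) = √(34990239/229642) = √8035228464438/229642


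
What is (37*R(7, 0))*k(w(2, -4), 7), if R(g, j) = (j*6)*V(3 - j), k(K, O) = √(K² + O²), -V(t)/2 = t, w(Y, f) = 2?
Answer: 0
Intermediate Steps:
V(t) = -2*t
R(g, j) = 6*j*(-6 + 2*j) (R(g, j) = (j*6)*(-2*(3 - j)) = (6*j)*(-6 + 2*j) = 6*j*(-6 + 2*j))
(37*R(7, 0))*k(w(2, -4), 7) = (37*(12*0*(-3 + 0)))*√(2² + 7²) = (37*(12*0*(-3)))*√(4 + 49) = (37*0)*√53 = 0*√53 = 0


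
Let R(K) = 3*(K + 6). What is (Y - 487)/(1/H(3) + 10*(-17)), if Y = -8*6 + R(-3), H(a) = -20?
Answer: 10520/3401 ≈ 3.0932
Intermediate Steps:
R(K) = 18 + 3*K (R(K) = 3*(6 + K) = 18 + 3*K)
Y = -39 (Y = -8*6 + (18 + 3*(-3)) = -48 + (18 - 9) = -48 + 9 = -39)
(Y - 487)/(1/H(3) + 10*(-17)) = (-39 - 487)/(1/(-20) + 10*(-17)) = -526/(-1/20 - 170) = -526/(-3401/20) = -526*(-20/3401) = 10520/3401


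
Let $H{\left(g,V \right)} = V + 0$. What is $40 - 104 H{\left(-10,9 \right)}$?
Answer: $-896$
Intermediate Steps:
$H{\left(g,V \right)} = V$
$40 - 104 H{\left(-10,9 \right)} = 40 - 936 = -896$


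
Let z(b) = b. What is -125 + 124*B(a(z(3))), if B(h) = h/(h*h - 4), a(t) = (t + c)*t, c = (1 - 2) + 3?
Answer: -25765/221 ≈ -116.58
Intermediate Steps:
c = 2 (c = -1 + 3 = 2)
a(t) = t*(2 + t) (a(t) = (t + 2)*t = (2 + t)*t = t*(2 + t))
B(h) = h/(-4 + h**2) (B(h) = h/(h**2 - 4) = h/(-4 + h**2))
-125 + 124*B(a(z(3))) = -125 + 124*((3*(2 + 3))/(-4 + (3*(2 + 3))**2)) = -125 + 124*((3*5)/(-4 + (3*5)**2)) = -125 + 124*(15/(-4 + 15**2)) = -125 + 124*(15/(-4 + 225)) = -125 + 124*(15/221) = -125 + 1860/221 = -25765/221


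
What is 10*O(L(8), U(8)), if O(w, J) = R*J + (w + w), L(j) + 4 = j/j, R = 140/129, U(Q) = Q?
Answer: 3460/129 ≈ 26.822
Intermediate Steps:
R = 140/129 (R = 140*(1/129) = 140/129 ≈ 1.0853)
L(j) = -3 (L(j) = -4 + j/j = -4 + 1 = -3)
O(w, J) = 2*w + 140*J/129 (O(w, J) = 140*J/129 + (w + w) = 140*J/129 + 2*w = 2*w + 140*J/129)
10*O(L(8), U(8)) = 10*(2*(-3) + (140/129)*8) = 10*(-6 + 1120/129) = 10*(346/129) = 3460/129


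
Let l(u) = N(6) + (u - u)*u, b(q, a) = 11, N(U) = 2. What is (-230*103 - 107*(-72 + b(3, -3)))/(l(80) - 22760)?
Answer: 5721/7586 ≈ 0.75415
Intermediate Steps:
l(u) = 2 (l(u) = 2 + (u - u)*u = 2 + 0*u = 2 + 0 = 2)
(-230*103 - 107*(-72 + b(3, -3)))/(l(80) - 22760) = (-230*103 - 107*(-72 + 11))/(2 - 22760) = (-23690 - 107*(-61))/(-22758) = (-23690 + 6527)*(-1/22758) = -17163*(-1/22758) = 5721/7586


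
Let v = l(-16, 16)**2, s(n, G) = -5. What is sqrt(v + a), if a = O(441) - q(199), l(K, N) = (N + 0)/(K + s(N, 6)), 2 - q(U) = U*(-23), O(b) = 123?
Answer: 2*I*sqrt(491210)/21 ≈ 66.749*I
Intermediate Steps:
q(U) = 2 + 23*U (q(U) = 2 - U*(-23) = 2 - (-23)*U = 2 + 23*U)
l(K, N) = N/(-5 + K) (l(K, N) = (N + 0)/(K - 5) = N/(-5 + K))
a = -4456 (a = 123 - (2 + 23*199) = 123 - (2 + 4577) = 123 - 1*4579 = 123 - 4579 = -4456)
v = 256/441 (v = (16/(-5 - 16))**2 = (16/(-21))**2 = (16*(-1/21))**2 = (-16/21)**2 = 256/441 ≈ 0.58050)
sqrt(v + a) = sqrt(256/441 - 4456) = sqrt(-1964840/441) = 2*I*sqrt(491210)/21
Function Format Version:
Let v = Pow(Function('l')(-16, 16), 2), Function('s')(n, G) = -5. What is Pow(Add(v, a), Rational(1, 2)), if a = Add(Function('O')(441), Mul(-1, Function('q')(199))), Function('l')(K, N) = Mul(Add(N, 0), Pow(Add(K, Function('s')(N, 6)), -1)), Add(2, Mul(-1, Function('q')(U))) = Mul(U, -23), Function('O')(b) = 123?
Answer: Mul(Rational(2, 21), I, Pow(491210, Rational(1, 2))) ≈ Mul(66.749, I)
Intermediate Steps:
Function('q')(U) = Add(2, Mul(23, U)) (Function('q')(U) = Add(2, Mul(-1, Mul(U, -23))) = Add(2, Mul(-1, Mul(-23, U))) = Add(2, Mul(23, U)))
Function('l')(K, N) = Mul(N, Pow(Add(-5, K), -1)) (Function('l')(K, N) = Mul(Add(N, 0), Pow(Add(K, -5), -1)) = Mul(N, Pow(Add(-5, K), -1)))
a = -4456 (a = Add(123, Mul(-1, Add(2, Mul(23, 199)))) = Add(123, Mul(-1, Add(2, 4577))) = Add(123, Mul(-1, 4579)) = Add(123, -4579) = -4456)
v = Rational(256, 441) (v = Pow(Mul(16, Pow(Add(-5, -16), -1)), 2) = Pow(Mul(16, Pow(-21, -1)), 2) = Pow(Mul(16, Rational(-1, 21)), 2) = Pow(Rational(-16, 21), 2) = Rational(256, 441) ≈ 0.58050)
Pow(Add(v, a), Rational(1, 2)) = Pow(Add(Rational(256, 441), -4456), Rational(1, 2)) = Pow(Rational(-1964840, 441), Rational(1, 2)) = Mul(Rational(2, 21), I, Pow(491210, Rational(1, 2)))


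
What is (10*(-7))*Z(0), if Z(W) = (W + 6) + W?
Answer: -420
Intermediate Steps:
Z(W) = 6 + 2*W (Z(W) = (6 + W) + W = 6 + 2*W)
(10*(-7))*Z(0) = (10*(-7))*(6 + 2*0) = -70*(6 + 0) = -70*6 = -420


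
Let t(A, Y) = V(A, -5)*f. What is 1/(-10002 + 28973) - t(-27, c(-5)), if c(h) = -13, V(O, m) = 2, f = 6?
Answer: -227651/18971 ≈ -12.000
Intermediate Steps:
t(A, Y) = 12 (t(A, Y) = 2*6 = 12)
1/(-10002 + 28973) - t(-27, c(-5)) = 1/(-10002 + 28973) - 1*12 = 1/18971 - 12 = -227651/18971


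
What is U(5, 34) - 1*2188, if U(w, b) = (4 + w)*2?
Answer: -2170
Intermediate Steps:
U(w, b) = 8 + 2*w
U(5, 34) - 1*2188 = (8 + 2*5) - 1*2188 = (8 + 10) - 2188 = 18 - 2188 = -2170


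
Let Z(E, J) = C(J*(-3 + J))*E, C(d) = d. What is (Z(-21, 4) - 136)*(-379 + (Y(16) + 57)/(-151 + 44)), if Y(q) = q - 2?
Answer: 8937280/107 ≈ 83526.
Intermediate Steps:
Y(q) = -2 + q
Z(E, J) = E*J*(-3 + J) (Z(E, J) = (J*(-3 + J))*E = E*J*(-3 + J))
(Z(-21, 4) - 136)*(-379 + (Y(16) + 57)/(-151 + 44)) = (-21*4*(-3 + 4) - 136)*(-379 + ((-2 + 16) + 57)/(-151 + 44)) = (-21*4*1 - 136)*(-379 + (14 + 57)/(-107)) = (-84 - 136)*(-379 + 71*(-1/107)) = -220*(-379 - 71/107) = -220*(-40624/107) = 8937280/107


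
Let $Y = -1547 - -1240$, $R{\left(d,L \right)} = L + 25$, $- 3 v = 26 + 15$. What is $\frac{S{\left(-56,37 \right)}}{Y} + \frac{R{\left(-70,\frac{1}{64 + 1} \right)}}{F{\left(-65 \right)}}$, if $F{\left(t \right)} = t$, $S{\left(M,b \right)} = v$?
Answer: $- \frac{1324321}{3891225} \approx -0.34034$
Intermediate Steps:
$v = - \frac{41}{3}$ ($v = - \frac{26 + 15}{3} = \left(- \frac{1}{3}\right) 41 = - \frac{41}{3} \approx -13.667$)
$S{\left(M,b \right)} = - \frac{41}{3}$
$R{\left(d,L \right)} = 25 + L$
$Y = -307$ ($Y = -1547 + 1240 = -307$)
$\frac{S{\left(-56,37 \right)}}{Y} + \frac{R{\left(-70,\frac{1}{64 + 1} \right)}}{F{\left(-65 \right)}} = - \frac{41}{3 \left(-307\right)} + \frac{25 + \frac{1}{64 + 1}}{-65} = \left(- \frac{41}{3}\right) \left(- \frac{1}{307}\right) + \left(25 + \frac{1}{65}\right) \left(- \frac{1}{65}\right) = \frac{41}{921} + \left(25 + \frac{1}{65}\right) \left(- \frac{1}{65}\right) = \frac{41}{921} + \frac{1626}{65} \left(- \frac{1}{65}\right) = \frac{41}{921} - \frac{1626}{4225} = - \frac{1324321}{3891225}$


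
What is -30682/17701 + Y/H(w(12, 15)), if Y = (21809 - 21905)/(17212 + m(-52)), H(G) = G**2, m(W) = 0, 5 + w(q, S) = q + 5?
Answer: -792165577/457004418 ≈ -1.7334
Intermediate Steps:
w(q, S) = q (w(q, S) = -5 + (q + 5) = -5 + (5 + q) = q)
Y = -24/4303 (Y = (21809 - 21905)/(17212 + 0) = -96/17212 = -96*1/17212 = -24/4303 ≈ -0.0055775)
-30682/17701 + Y/H(w(12, 15)) = -30682/17701 - 24/(4303*(12**2)) = -30682*1/17701 - 24/4303/144 = -30682/17701 - 24/4303*1/144 = -30682/17701 - 1/25818 = -792165577/457004418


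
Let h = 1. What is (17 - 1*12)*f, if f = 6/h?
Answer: 30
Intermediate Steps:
f = 6 (f = 6/1 = 6*1 = 6)
(17 - 1*12)*f = (17 - 1*12)*6 = (17 - 12)*6 = 5*6 = 30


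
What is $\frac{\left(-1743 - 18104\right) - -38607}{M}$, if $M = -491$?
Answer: $- \frac{18760}{491} \approx -38.208$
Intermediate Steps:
$\frac{\left(-1743 - 18104\right) - -38607}{M} = \frac{\left(-1743 - 18104\right) - -38607}{-491} = \left(\left(-1743 - 18104\right) + 38607\right) \left(- \frac{1}{491}\right) = \left(-19847 + 38607\right) \left(- \frac{1}{491}\right) = 18760 \left(- \frac{1}{491}\right) = - \frac{18760}{491}$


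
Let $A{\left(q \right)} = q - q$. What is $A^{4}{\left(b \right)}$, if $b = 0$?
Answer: $0$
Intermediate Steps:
$A{\left(q \right)} = 0$
$A^{4}{\left(b \right)} = 0^{4} = 0$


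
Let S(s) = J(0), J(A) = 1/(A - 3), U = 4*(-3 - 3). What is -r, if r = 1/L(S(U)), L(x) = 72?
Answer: -1/72 ≈ -0.013889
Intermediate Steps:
U = -24 (U = 4*(-6) = -24)
J(A) = 1/(-3 + A)
S(s) = -⅓ (S(s) = 1/(-3 + 0) = 1/(-3) = -⅓)
r = 1/72 ≈ 0.013889
-r = -1*1/72 = -1/72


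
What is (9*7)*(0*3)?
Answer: 0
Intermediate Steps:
(9*7)*(0*3) = 63*0 = 0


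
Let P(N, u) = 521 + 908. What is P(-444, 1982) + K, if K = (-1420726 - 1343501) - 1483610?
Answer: -4246408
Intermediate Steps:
K = -4247837 (K = -2764227 - 1483610 = -4247837)
P(N, u) = 1429
P(-444, 1982) + K = 1429 - 4247837 = -4246408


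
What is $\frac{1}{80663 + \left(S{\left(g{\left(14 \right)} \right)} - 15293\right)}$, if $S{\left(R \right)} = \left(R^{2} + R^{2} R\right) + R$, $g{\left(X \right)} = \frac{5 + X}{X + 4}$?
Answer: $\frac{5832}{381257353} \approx 1.5297 \cdot 10^{-5}$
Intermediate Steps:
$g{\left(X \right)} = \frac{5 + X}{4 + X}$
$S{\left(R \right)} = R + R^{2} + R^{3}$ ($S{\left(R \right)} = \left(R^{2} + R^{3}\right) + R = R + R^{2} + R^{3}$)
$\frac{1}{80663 + \left(S{\left(g{\left(14 \right)} \right)} - 15293\right)} = \frac{1}{80663 - \left(15293 - \frac{5 + 14}{4 + 14} \left(1 + \frac{5 + 14}{4 + 14} + \left(\frac{5 + 14}{4 + 14}\right)^{2}\right)\right)} = \frac{1}{80663 - \left(15293 - \frac{1}{18} \cdot 19 \left(1 + \frac{1}{18} \cdot 19 + \left(\frac{1}{18} \cdot 19\right)^{2}\right)\right)} = \frac{1}{80663 - \left(15293 - \frac{19 \left(1 + \frac{19}{18} + \left(\frac{19}{18}\right)^{2}\right)}{18}\right)} = \frac{1}{80663 - \left(15293 - \frac{19 \left(1 + \frac{19}{18} + \frac{361}{324}\right)}{18}\right)} = \frac{1}{80663 + \left(\frac{19}{18} \cdot \frac{1027}{324} - 15293\right)} = \frac{1}{80663 + \left(\frac{19513}{5832} - 15293\right)} = \frac{1}{80663 - \frac{89169263}{5832}} = \frac{1}{\frac{381257353}{5832}} = \frac{5832}{381257353}$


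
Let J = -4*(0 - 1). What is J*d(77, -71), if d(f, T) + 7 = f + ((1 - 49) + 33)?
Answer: 220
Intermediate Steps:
d(f, T) = -22 + f (d(f, T) = -7 + (f + ((1 - 49) + 33)) = -7 + (f + (-48 + 33)) = -7 + (f - 15) = -7 + (-15 + f) = -22 + f)
J = 4 (J = -4*(-1) = 4)
J*d(77, -71) = 4*(-22 + 77) = 4*55 = 220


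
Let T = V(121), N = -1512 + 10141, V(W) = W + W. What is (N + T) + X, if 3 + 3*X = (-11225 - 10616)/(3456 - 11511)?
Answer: 214365391/24165 ≈ 8870.9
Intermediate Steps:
X = -2324/24165 (X = -1 + ((-11225 - 10616)/(3456 - 11511))/3 = -1 + (-21841/(-8055))/3 = -1 + (-21841*(-1/8055))/3 = -1 + (⅓)*(21841/8055) = -1 + 21841/24165 = -2324/24165 ≈ -0.096172)
V(W) = 2*W
N = 8629
T = 242 (T = 2*121 = 242)
(N + T) + X = (8629 + 242) - 2324/24165 = 8871 - 2324/24165 = 214365391/24165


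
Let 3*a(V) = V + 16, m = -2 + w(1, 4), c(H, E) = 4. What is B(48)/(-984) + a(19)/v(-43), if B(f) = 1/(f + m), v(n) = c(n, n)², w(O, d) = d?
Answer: 5979/8200 ≈ 0.72915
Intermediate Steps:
m = 2 (m = -2 + 4 = 2)
v(n) = 16 (v(n) = 4² = 16)
B(f) = 1/(2 + f) (B(f) = 1/(f + 2) = 1/(2 + f))
a(V) = 16/3 + V/3 (a(V) = (V + 16)/3 = (16 + V)/3 = 16/3 + V/3)
B(48)/(-984) + a(19)/v(-43) = 1/((2 + 48)*(-984)) + (16/3 + (⅓)*19)/16 = -1/984/50 + (16/3 + 19/3)*(1/16) = (1/50)*(-1/984) + (35/3)*(1/16) = -1/49200 + 35/48 = 5979/8200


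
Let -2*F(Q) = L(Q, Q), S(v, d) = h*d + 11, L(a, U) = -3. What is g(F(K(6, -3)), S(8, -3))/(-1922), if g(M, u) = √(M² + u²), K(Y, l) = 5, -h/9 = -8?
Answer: -√168109/3844 ≈ -0.10666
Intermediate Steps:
h = 72 (h = -9*(-8) = 72)
S(v, d) = 11 + 72*d (S(v, d) = 72*d + 11 = 11 + 72*d)
F(Q) = 3/2 (F(Q) = -½*(-3) = 3/2)
g(F(K(6, -3)), S(8, -3))/(-1922) = √((3/2)² + (11 + 72*(-3))²)/(-1922) = √(9/4 + (11 - 216)²)*(-1/1922) = √(9/4 + (-205)²)*(-1/1922) = √(9/4 + 42025)*(-1/1922) = √(168109/4)*(-1/1922) = (√168109/2)*(-1/1922) = -√168109/3844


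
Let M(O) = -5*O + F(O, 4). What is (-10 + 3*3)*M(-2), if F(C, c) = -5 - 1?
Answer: -4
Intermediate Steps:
F(C, c) = -6
M(O) = -6 - 5*O (M(O) = -5*O - 6 = -6 - 5*O)
(-10 + 3*3)*M(-2) = (-10 + 3*3)*(-6 - 5*(-2)) = (-10 + 9)*(-6 + 10) = -1*4 = -4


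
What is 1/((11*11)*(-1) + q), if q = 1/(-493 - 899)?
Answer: -1392/168433 ≈ -0.0082644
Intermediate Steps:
q = -1/1392 (q = 1/(-1392) = -1/1392 ≈ -0.00071839)
1/((11*11)*(-1) + q) = 1/((11*11)*(-1) - 1/1392) = 1/(121*(-1) - 1/1392) = 1/(-121 - 1/1392) = 1/(-168433/1392) = -1392/168433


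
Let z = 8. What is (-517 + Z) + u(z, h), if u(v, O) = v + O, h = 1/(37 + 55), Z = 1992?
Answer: 136437/92 ≈ 1483.0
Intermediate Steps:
h = 1/92 ≈ 0.010870
u(v, O) = O + v
(-517 + Z) + u(z, h) = (-517 + 1992) + (1/92 + 8) = 1475 + 737/92 = 136437/92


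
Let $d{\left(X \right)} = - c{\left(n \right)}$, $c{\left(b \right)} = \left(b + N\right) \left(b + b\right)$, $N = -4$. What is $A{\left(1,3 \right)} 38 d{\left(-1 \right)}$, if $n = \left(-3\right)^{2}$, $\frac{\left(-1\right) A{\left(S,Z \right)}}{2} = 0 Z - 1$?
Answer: $-6840$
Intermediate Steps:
$A{\left(S,Z \right)} = 2$ ($A{\left(S,Z \right)} = - 2 \left(0 Z - 1\right) = - 2 \left(0 - 1\right) = \left(-2\right) \left(-1\right) = 2$)
$n = 9$
$c{\left(b \right)} = 2 b \left(-4 + b\right)$ ($c{\left(b \right)} = \left(b - 4\right) \left(b + b\right) = \left(-4 + b\right) 2 b = 2 b \left(-4 + b\right)$)
$d{\left(X \right)} = -90$ ($d{\left(X \right)} = - 2 \cdot 9 \left(-4 + 9\right) = - 2 \cdot 9 \cdot 5 = \left(-1\right) 90 = -90$)
$A{\left(1,3 \right)} 38 d{\left(-1 \right)} = 2 \cdot 38 \left(-90\right) = 76 \left(-90\right) = -6840$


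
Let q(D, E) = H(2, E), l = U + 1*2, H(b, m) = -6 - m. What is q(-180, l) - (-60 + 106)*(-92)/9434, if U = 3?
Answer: -49771/4717 ≈ -10.551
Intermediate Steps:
l = 5 (l = 3 + 1*2 = 3 + 2 = 5)
q(D, E) = -6 - E
q(-180, l) - (-60 + 106)*(-92)/9434 = (-6 - 1*5) - (-60 + 106)*(-92)/9434 = (-6 - 5) - 46*(-92)/9434 = -11 - (-4232)/9434 = -11 - 1*(-2116/4717) = -11 + 2116/4717 = -49771/4717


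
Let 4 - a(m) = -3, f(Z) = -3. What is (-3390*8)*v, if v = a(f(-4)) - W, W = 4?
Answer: -81360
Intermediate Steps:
a(m) = 7 (a(m) = 4 - 1*(-3) = 4 + 3 = 7)
v = 3 (v = 7 - 1*4 = 7 - 4 = 3)
(-3390*8)*v = -3390*8*3 = -27120*3 = -81360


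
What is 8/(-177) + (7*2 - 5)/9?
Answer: 169/177 ≈ 0.95480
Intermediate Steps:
8/(-177) + (7*2 - 5)/9 = 8*(-1/177) + (14 - 5)*(1/9) = -8/177 + 9*(1/9) = -8/177 + 1 = 169/177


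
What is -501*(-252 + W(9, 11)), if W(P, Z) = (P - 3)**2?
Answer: 108216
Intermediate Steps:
W(P, Z) = (-3 + P)**2
-501*(-252 + W(9, 11)) = -501*(-252 + (-3 + 9)**2) = -501*(-252 + 6**2) = -501*(-252 + 36) = -501*(-216) = 108216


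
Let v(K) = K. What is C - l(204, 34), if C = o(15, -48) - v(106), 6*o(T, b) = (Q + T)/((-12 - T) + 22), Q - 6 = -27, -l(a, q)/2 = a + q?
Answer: 1851/5 ≈ 370.20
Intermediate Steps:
l(a, q) = -2*a - 2*q (l(a, q) = -2*(a + q) = -2*a - 2*q)
Q = -21 (Q = 6 - 27 = -21)
o(T, b) = (-21 + T)/(6*(10 - T)) (o(T, b) = ((-21 + T)/((-12 - T) + 22))/6 = ((-21 + T)/(10 - T))/6 = (-21 + T)/(6*(10 - T)))
C = -529/5 (C = (21 - 1*15)/(6*(-10 + 15)) - 1*106 = (⅙)*(21 - 15)/5 - 106 = (⅙)*(⅕)*6 - 106 = ⅕ - 106 = -529/5 ≈ -105.80)
C - l(204, 34) = -529/5 - (-2*204 - 2*34) = -529/5 - (-408 - 68) = -529/5 - 1*(-476) = -529/5 + 476 = 1851/5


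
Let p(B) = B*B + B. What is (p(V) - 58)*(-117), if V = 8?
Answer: -1638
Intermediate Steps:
p(B) = B + B² (p(B) = B² + B = B + B²)
(p(V) - 58)*(-117) = (8*(1 + 8) - 58)*(-117) = (8*9 - 58)*(-117) = (72 - 58)*(-117) = 14*(-117) = -1638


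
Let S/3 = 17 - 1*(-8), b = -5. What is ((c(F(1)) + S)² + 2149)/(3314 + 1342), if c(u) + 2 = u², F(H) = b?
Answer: 11753/4656 ≈ 2.5243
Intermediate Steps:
F(H) = -5
S = 75 (S = 3*(17 - 1*(-8)) = 3*(17 + 8) = 3*25 = 75)
c(u) = -2 + u²
((c(F(1)) + S)² + 2149)/(3314 + 1342) = (((-2 + (-5)²) + 75)² + 2149)/(3314 + 1342) = (((-2 + 25) + 75)² + 2149)/4656 = ((23 + 75)² + 2149)*(1/4656) = (98² + 2149)*(1/4656) = (9604 + 2149)*(1/4656) = 11753*(1/4656) = 11753/4656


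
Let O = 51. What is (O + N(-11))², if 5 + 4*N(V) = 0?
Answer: 39601/16 ≈ 2475.1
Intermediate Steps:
N(V) = -5/4 (N(V) = -5/4 + (¼)*0 = -5/4 + 0 = -5/4)
(O + N(-11))² = (51 - 5/4)² = (199/4)² = 39601/16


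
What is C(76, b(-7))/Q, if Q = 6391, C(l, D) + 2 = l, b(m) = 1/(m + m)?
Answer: 74/6391 ≈ 0.011579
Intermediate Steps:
b(m) = 1/(2*m)
C(l, D) = -2 + l
C(76, b(-7))/Q = (-2 + 76)/6391 = 74*(1/6391) = 74/6391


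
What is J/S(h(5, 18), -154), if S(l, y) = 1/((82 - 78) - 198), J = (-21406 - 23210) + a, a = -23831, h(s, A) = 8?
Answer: 13278718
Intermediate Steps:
J = -68447 (J = (-21406 - 23210) - 23831 = -44616 - 23831 = -68447)
S(l, y) = -1/194 (S(l, y) = 1/(4 - 198) = 1/(-194) = -1/194)
J/S(h(5, 18), -154) = -68447/(-1/194) = -68447*(-194) = 13278718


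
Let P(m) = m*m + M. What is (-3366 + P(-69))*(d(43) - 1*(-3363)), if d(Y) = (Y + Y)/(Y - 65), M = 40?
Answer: 53023250/11 ≈ 4.8203e+6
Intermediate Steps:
P(m) = 40 + m**2 (P(m) = m*m + 40 = m**2 + 40 = 40 + m**2)
d(Y) = 2*Y/(-65 + Y) (d(Y) = (2*Y)/(-65 + Y) = 2*Y/(-65 + Y))
(-3366 + P(-69))*(d(43) - 1*(-3363)) = (-3366 + (40 + (-69)**2))*(2*43/(-65 + 43) - 1*(-3363)) = (-3366 + (40 + 4761))*(2*43/(-22) + 3363) = (-3366 + 4801)*(2*43*(-1/22) + 3363) = 1435*(-43/11 + 3363) = 1435*(36950/11) = 53023250/11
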